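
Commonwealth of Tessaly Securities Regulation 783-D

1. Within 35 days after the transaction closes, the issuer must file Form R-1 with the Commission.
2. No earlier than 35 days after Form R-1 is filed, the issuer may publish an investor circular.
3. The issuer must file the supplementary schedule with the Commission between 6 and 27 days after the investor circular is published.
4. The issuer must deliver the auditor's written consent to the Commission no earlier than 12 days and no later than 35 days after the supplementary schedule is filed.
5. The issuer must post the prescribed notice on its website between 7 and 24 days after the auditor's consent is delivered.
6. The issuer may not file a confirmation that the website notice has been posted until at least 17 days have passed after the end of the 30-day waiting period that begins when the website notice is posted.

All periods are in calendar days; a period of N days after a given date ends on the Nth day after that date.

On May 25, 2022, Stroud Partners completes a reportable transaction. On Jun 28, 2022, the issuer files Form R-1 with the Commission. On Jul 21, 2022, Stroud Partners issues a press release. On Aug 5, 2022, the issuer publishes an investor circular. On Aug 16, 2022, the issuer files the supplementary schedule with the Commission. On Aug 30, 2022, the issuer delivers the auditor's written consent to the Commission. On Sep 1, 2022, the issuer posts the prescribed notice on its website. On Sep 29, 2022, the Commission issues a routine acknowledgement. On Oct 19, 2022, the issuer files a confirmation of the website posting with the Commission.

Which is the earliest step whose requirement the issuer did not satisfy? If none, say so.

Step 1: 35 days after May 25, 2022 (when the transaction closes) is Jun 29, 2022; completed Jun 28, 2022, before the deadline.
Step 2: the earliest permitted date is 35 days after Jun 28, 2022 (when Form R-1 is filed), i.e. Aug 2, 2022; Aug 5, 2022 is on or after that date.
Step 3: the window is 6–27 days after Aug 5, 2022 (when the investor circular is published), so Aug 11, 2022 through Sep 1, 2022; done Aug 16, 2022, which is between those dates.
Step 4: the window is 12–35 days after Aug 16, 2022 (when the supplementary schedule is filed), so Aug 28, 2022 through Sep 20, 2022; done Aug 30, 2022, which is between those dates.
Step 5: the window is 7–24 days after Aug 30, 2022 (when the auditor's consent is delivered), so Sep 6, 2022 through Sep 23, 2022; Sep 1, 2022 is 5 days too early.
The procedure was therefore not followed at step 5.

Step 5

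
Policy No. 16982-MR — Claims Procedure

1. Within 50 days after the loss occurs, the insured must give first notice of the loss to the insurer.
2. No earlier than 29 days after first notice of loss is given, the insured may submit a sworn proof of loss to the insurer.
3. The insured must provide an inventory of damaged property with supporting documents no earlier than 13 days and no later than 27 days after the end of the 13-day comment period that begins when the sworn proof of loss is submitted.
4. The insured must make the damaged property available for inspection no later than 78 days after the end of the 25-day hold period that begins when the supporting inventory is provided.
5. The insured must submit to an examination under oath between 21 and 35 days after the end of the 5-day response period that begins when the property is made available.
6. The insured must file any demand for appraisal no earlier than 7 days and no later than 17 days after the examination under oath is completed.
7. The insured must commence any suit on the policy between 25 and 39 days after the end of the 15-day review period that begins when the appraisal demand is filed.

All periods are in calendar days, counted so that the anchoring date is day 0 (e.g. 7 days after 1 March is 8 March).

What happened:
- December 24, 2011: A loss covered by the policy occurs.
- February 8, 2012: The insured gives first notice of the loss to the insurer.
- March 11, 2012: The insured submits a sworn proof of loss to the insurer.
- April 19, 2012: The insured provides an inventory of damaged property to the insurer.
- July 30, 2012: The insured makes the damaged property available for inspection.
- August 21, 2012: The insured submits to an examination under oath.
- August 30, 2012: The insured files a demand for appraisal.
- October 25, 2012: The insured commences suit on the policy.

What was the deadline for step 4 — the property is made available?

The supporting inventory is provided on April 19, 2012; the 25-day hold period therefore ends May 14, 2012, and step 4 runs from that date. 78 days after May 14, 2012 is July 31, 2012.

July 31, 2012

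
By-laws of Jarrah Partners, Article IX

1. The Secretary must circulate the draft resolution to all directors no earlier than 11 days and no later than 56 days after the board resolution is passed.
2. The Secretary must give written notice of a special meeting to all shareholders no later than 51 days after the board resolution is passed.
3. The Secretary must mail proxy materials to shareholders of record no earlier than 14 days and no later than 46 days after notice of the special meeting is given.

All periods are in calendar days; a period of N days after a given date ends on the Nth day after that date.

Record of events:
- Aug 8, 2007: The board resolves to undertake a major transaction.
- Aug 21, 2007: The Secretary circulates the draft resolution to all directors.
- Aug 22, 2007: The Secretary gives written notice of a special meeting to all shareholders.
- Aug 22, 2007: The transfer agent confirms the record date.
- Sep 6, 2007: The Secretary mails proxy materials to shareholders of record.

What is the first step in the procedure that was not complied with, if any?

Step 1: the window is 11–56 days after Aug 8, 2007 (when the board resolution is passed), so Aug 19, 2007 through Oct 3, 2007; Aug 21, 2007 falls inside that range.
Step 2: 51 days after Aug 8, 2007 (when the board resolution is passed) is Sep 28, 2007; done Aug 22, 2007 — timely.
Step 3: the window is 14–46 days after Aug 22, 2007 (when notice of the special meeting is given), so Sep 5, 2007 through Oct 7, 2007; done Sep 6, 2007, which is between those dates.

None — every step was satisfied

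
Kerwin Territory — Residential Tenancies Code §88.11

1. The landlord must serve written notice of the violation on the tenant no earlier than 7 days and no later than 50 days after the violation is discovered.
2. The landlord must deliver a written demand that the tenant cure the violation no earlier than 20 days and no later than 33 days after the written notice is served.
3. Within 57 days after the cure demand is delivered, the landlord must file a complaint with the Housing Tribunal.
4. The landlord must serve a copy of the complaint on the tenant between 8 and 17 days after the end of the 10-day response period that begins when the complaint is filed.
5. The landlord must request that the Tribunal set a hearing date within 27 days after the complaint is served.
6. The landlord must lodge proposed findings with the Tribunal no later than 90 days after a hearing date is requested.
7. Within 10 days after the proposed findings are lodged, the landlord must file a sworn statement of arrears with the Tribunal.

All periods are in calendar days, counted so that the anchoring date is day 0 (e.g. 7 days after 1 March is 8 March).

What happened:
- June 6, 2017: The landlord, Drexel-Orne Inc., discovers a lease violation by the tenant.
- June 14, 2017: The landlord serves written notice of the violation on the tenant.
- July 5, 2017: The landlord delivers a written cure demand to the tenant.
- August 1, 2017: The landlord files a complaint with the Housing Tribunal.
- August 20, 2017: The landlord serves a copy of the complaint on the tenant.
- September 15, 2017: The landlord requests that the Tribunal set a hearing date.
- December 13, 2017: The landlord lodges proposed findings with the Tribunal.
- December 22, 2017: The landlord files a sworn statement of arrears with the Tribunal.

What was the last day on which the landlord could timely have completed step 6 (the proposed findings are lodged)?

Step 6 runs from September 15, 2017, when a hearing date is requested. 90 days after September 15, 2017 is December 14, 2017.

December 14, 2017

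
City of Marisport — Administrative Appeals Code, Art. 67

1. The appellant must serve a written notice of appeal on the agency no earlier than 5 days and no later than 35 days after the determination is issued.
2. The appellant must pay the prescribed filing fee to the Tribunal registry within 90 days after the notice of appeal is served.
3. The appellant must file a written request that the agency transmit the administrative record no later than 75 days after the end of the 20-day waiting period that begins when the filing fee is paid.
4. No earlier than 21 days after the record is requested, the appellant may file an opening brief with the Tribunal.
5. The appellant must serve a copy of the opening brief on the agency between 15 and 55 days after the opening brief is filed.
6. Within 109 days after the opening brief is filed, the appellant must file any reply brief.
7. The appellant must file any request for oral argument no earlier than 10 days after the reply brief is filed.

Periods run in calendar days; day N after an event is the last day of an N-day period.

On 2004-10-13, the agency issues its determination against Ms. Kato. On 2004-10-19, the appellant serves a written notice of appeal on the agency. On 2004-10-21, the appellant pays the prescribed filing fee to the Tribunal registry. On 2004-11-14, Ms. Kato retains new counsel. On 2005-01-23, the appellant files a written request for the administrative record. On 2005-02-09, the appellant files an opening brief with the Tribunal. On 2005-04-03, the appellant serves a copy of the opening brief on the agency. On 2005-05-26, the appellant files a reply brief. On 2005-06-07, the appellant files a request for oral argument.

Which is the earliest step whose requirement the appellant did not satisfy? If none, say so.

Step 4

Step 1: the window is 5–35 days after 2004-10-13 (when the determination is issued), so 2004-10-18 through 2004-11-17; done 2004-10-19, which is between those dates.
Step 2: 90 days after 2004-10-19 (when the notice of appeal is served) is 2005-01-17; done 2004-10-21 — timely.
Step 3: 75 days after 2004-11-10 (end of the 20-day waiting period, which began when the filing fee is paid on 2004-10-21) is 2005-01-24; done 2005-01-23 — timely.
Step 4: the earliest permitted date is 21 days after 2005-01-23 (when the record is requested), i.e. 2005-02-13; acted on 2005-02-09, 4 days prematurely.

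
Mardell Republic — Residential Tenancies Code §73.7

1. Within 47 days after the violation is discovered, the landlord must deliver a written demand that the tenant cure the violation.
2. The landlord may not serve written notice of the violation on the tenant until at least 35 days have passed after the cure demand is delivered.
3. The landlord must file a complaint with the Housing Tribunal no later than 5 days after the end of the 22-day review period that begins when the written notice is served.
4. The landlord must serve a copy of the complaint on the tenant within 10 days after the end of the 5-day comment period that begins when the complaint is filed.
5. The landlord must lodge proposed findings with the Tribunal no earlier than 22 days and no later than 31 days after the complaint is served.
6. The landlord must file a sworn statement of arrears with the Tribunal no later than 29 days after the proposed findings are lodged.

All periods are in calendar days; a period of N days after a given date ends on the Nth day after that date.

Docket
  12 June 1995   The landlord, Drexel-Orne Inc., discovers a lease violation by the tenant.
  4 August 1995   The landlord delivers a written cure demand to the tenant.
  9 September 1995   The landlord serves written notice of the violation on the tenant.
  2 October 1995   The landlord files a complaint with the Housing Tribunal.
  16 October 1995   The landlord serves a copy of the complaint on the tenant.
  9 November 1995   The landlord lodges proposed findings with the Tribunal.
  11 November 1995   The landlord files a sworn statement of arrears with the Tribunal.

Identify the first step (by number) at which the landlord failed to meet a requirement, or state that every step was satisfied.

Step 1 — counting 47 days from 12 June 1995 (when the violation is discovered) gives a deadline of 29 July 1995; not done until 4 August 1995, 6 days after the deadline.
That is the first point of non-compliance.

Step 1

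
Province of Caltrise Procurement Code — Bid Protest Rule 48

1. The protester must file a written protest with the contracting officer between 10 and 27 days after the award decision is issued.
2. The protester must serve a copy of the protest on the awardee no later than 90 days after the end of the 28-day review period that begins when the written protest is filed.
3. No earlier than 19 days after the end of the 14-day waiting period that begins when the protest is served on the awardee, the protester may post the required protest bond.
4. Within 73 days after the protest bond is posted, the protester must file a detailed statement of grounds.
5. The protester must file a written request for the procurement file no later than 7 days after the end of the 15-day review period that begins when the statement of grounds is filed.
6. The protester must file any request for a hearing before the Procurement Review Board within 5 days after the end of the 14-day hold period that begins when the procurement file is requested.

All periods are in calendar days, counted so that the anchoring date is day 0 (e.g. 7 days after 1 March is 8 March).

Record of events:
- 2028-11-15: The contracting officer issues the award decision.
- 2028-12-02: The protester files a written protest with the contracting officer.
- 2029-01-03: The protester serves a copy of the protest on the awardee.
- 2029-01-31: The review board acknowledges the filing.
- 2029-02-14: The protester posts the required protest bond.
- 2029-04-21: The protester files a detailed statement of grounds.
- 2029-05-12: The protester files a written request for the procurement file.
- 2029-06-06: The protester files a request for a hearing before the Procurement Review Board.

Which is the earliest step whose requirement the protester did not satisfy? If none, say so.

(1) the permitted window runs from 2028-11-15 + 10 = 2028-11-25 to 2028-11-15 + 27 = 2028-12-12; done 2028-12-02, which is between those dates.
(2) due by 2028-12-30 + 90 days = 2029-03-30; done 2029-01-03 — timely.
(3) permitted from 2029-01-17 + 19 days = 2029-02-05 onward; done 2029-02-14 — permitted.
(4) due by 2029-02-14 + 73 days = 2029-04-28; 2029-04-21 is within that limit.
(5) due by 2029-05-06 + 7 days = 2029-05-13; 2029-05-12 is within that limit.
(6) due by 2029-05-26 + 5 days = 2029-05-31; done 2029-06-06 — 6 days late.

Step 6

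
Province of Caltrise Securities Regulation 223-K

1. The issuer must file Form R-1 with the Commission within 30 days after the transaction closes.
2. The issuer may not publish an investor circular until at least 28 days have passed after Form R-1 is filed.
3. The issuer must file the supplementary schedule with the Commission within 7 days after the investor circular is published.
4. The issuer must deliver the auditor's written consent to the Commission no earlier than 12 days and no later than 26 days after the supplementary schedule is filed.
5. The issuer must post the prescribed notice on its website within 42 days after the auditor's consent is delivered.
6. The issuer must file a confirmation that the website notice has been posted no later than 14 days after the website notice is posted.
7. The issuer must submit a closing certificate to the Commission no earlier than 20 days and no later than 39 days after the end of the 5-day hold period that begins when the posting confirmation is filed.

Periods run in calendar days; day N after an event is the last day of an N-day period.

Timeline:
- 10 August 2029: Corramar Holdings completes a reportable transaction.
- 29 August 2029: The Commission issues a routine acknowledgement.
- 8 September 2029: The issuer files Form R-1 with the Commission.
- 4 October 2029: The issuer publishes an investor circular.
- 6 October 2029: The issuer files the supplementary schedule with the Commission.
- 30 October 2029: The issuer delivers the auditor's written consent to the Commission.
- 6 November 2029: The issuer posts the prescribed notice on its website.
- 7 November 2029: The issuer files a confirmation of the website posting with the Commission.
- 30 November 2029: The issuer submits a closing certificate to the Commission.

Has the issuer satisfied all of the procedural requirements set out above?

No

Step 1: 30 days after 10 August 2029 (when the transaction closes) is 9 September 2029; 8 September 2029 is within that limit.
Step 2: the earliest permitted date is 28 days after 8 September 2029 (when Form R-1 is filed), i.e. 6 October 2029; acted on 4 October 2029, 2 days prematurely.
Later steps need not be reached.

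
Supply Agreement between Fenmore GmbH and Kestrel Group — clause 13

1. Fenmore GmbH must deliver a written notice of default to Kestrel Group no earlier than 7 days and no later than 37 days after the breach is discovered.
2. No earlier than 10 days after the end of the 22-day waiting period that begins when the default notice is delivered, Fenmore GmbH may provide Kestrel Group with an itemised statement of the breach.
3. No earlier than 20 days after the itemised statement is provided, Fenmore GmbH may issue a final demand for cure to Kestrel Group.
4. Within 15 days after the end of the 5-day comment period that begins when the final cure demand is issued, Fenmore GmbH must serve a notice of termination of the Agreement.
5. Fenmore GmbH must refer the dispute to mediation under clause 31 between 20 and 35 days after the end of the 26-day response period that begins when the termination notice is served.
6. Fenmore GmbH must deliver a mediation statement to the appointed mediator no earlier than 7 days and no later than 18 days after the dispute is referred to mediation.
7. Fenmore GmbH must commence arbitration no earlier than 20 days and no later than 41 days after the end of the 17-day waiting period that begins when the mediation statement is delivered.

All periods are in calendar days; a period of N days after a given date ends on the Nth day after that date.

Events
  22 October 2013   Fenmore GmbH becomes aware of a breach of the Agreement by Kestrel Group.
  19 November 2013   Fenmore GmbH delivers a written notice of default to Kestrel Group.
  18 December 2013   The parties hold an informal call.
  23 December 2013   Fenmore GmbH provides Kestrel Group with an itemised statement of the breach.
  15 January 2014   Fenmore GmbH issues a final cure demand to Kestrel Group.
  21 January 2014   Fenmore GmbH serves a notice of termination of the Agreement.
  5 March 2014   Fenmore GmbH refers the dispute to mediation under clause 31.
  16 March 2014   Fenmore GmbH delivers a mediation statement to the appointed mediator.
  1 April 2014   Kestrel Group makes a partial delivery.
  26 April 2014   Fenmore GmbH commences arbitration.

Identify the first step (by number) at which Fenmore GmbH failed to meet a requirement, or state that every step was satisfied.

Step 5

Step 1 — 7 and 37 days from 22 October 2013 (when the breach is discovered) are 29 October 2013 and 28 November 2013 respectively; done 19 November 2013, which is between those dates.
Step 2 — must wait 10 days from 11 December 2013 (end of the 22-day waiting period, which began when the default notice is delivered on 19 November 2013), so not before 21 December 2013; done 23 December 2013 — permitted.
Step 3 — must wait 20 days from 23 December 2013 (when the itemised statement is provided), so not before 12 January 2014; 15 January 2014 is on or after that date.
Step 4 — counting 15 days from 20 January 2014 (end of the 5-day comment period, which began when the final cure demand is issued on 15 January 2014) gives a deadline of 4 February 2014; completed 21 January 2014, before the deadline.
Step 5 — 20 and 35 days from 16 February 2014 (end of the 26-day response period, which began when the termination notice is served on 21 January 2014) are 8 March 2014 and 23 March 2014 respectively; done 5 March 2014 — 3 days before the window opened.
No need to go further; step 5 was not satisfied.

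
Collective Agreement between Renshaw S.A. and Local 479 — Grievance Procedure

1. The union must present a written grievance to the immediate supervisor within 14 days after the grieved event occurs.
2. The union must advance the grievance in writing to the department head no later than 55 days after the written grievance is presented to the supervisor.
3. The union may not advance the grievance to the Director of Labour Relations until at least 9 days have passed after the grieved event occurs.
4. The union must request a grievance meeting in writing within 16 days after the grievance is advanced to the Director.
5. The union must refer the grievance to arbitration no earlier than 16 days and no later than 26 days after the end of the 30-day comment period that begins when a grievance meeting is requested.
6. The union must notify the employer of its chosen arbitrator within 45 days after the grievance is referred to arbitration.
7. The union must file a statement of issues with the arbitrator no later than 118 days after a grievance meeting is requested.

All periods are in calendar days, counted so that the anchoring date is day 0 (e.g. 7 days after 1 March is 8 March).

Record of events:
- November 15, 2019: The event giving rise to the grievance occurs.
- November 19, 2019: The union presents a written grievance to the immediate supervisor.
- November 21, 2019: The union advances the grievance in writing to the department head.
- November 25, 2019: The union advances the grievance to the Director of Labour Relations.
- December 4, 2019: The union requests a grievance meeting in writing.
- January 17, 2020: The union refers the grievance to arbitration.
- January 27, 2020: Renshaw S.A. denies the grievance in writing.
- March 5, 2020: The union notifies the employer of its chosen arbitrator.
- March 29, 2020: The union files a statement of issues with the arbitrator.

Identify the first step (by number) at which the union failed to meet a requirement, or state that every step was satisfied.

Step 5

Step 1: 14 days after November 15, 2019 (when the grieved event occurs) is November 29, 2019; completed November 19, 2019, before the deadline.
Step 2: 55 days after November 19, 2019 (when the written grievance is presented to the supervisor) is January 13, 2020; November 21, 2019 is within that limit.
Step 3: the earliest permitted date is 9 days after November 15, 2019 (when the grieved event occurs), i.e. November 24, 2019; done November 25, 2019 — permitted.
Step 4: 16 days after November 25, 2019 (when the grievance is advanced to the Director) is December 11, 2019; done December 4, 2019 — timely.
Step 5: the window is 16–26 days after January 3, 2020 (end of the 30-day comment period, which began when a grievance meeting is requested on December 4, 2019), so January 19, 2020 through January 29, 2020; done January 17, 2020 — 2 days before the window opened.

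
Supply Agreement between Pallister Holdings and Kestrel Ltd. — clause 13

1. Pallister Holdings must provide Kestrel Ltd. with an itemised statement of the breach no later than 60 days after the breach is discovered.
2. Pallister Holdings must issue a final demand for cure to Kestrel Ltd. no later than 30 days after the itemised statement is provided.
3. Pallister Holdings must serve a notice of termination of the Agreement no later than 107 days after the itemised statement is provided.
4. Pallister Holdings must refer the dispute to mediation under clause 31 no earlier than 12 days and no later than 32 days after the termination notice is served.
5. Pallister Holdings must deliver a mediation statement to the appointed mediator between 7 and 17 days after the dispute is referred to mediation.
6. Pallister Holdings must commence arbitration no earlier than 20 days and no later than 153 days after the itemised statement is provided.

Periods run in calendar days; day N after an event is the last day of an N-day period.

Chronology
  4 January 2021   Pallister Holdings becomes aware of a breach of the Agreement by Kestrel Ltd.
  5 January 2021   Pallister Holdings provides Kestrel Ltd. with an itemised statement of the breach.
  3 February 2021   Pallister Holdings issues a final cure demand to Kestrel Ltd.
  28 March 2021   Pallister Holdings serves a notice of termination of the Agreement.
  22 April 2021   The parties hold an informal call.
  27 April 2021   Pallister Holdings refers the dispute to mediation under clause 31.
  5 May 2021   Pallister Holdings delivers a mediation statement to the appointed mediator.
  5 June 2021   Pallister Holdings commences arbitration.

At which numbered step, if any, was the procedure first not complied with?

(1) due by 4 January 2021 + 60 days = 5 March 2021; 5 January 2021 is within that limit.
(2) due by 5 January 2021 + 30 days = 4 February 2021; done 3 February 2021 — timely.
(3) due by 5 January 2021 + 107 days = 22 April 2021; completed 28 March 2021, before the deadline.
(4) the permitted window runs from 28 March 2021 + 12 = 9 April 2021 to 28 March 2021 + 32 = 29 April 2021; done 27 April 2021 — within the window.
(5) the permitted window runs from 27 April 2021 + 7 = 4 May 2021 to 27 April 2021 + 17 = 14 May 2021; done 5 May 2021, which is between those dates.
(6) the permitted window runs from 5 January 2021 + 20 = 25 January 2021 to 5 January 2021 + 153 = 7 June 2021; done 5 June 2021, which is between those dates.

None — every step was satisfied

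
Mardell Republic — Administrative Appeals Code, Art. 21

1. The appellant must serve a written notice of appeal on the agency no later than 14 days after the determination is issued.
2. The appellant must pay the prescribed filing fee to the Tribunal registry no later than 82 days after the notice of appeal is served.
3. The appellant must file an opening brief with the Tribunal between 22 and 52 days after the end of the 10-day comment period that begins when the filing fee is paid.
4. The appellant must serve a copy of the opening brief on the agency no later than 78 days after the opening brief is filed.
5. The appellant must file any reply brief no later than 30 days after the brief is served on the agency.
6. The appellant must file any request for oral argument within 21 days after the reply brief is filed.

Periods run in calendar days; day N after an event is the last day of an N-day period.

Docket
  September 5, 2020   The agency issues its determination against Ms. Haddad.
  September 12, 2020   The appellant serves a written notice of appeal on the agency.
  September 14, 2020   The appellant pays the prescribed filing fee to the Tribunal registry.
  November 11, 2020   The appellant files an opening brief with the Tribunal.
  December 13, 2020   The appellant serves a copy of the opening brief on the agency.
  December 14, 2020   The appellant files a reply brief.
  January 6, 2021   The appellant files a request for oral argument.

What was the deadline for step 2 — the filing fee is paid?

December 3, 2020

Step 2 runs from September 12, 2020, when the notice of appeal is served. 82 days after September 12, 2020 is December 3, 2020.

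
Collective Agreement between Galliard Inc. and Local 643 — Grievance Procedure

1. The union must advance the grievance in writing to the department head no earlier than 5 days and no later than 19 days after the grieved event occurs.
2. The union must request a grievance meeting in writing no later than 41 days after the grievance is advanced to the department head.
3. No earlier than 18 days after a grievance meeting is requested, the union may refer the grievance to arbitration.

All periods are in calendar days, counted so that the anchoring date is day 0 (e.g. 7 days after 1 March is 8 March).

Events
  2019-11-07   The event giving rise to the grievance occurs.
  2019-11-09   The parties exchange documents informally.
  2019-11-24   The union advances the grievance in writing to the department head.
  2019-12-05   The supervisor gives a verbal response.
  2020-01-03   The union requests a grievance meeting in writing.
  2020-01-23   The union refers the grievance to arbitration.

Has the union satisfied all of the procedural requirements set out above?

(1) the permitted window runs from 2019-11-07 + 5 = 2019-11-12 to 2019-11-07 + 19 = 2019-11-26; done 2019-11-24 — within the window.
(2) due by 2019-11-24 + 41 days = 2020-01-04; 2020-01-03 is within that limit.
(3) permitted from 2020-01-03 + 18 days = 2020-01-21 onward; done 2020-01-23, after the minimum wait.

Yes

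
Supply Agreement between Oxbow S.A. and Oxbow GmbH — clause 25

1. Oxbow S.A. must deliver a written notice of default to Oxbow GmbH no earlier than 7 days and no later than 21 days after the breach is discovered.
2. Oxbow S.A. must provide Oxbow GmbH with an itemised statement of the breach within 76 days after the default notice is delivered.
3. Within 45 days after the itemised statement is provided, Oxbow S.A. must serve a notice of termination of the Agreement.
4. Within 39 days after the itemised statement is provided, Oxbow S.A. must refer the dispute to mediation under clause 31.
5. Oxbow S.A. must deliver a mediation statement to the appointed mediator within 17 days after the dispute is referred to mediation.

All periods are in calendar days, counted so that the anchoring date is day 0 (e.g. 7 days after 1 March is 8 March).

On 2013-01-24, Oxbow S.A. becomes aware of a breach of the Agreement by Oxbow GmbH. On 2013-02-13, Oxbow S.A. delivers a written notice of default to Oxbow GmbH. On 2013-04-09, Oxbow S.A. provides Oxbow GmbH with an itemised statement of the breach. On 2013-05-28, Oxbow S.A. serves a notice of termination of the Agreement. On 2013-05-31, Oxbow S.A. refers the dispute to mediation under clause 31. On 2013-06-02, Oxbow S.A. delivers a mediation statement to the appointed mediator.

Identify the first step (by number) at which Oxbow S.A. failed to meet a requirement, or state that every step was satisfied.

Step 1: the window is 7–21 days after 2013-01-24 (when the breach is discovered), so 2013-01-31 through 2013-02-14; 2013-02-13 falls inside that range.
Step 2: 76 days after 2013-02-13 (when the default notice is delivered) is 2013-04-30; done 2013-04-09 — timely.
Step 3: 45 days after 2013-04-09 (when the itemised statement is provided) is 2013-05-24; not done until 2013-05-28, 4 days after the deadline.

Step 3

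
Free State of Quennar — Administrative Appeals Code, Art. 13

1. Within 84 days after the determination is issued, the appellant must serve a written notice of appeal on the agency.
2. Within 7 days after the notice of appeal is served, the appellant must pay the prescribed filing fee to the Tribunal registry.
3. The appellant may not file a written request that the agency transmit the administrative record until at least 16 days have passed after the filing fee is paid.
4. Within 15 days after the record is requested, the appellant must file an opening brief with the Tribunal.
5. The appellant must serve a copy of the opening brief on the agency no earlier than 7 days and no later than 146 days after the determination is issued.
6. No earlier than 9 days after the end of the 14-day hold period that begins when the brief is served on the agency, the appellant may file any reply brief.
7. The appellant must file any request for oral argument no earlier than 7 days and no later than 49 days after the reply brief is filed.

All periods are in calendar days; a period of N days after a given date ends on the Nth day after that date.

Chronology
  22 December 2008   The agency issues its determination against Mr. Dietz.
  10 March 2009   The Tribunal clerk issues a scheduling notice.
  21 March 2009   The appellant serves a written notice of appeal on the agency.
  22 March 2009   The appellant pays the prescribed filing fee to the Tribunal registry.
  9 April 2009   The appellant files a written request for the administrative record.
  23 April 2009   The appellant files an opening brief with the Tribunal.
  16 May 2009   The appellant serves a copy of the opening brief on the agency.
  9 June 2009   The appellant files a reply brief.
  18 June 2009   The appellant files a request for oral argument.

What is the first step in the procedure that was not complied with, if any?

Step 1: 84 days after 22 December 2008 (when the determination is issued) is 16 March 2009; done 21 March 2009 — 5 days late.

Step 1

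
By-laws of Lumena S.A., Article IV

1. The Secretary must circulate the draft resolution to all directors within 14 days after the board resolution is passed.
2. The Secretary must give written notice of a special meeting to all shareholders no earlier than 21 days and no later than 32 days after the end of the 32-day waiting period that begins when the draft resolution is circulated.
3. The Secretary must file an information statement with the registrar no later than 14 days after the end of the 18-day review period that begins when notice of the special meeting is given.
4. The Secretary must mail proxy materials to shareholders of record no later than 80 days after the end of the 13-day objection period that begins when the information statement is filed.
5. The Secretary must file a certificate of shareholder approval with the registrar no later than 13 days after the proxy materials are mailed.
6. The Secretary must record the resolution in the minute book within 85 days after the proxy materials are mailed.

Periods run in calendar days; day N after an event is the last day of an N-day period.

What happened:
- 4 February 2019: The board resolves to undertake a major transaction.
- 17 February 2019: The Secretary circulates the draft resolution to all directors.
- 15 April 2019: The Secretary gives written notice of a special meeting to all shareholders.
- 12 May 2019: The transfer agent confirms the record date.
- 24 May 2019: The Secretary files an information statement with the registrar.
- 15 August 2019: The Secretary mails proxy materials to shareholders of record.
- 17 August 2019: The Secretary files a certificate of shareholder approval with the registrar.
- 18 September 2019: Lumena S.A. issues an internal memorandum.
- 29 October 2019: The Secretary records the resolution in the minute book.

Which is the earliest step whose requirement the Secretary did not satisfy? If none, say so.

Step 1: 14 days after 4 February 2019 (when the board resolution is passed) is 18 February 2019; completed 17 February 2019, before the deadline.
Step 2: the window is 21–32 days after 21 March 2019 (end of the 32-day waiting period, which began when the draft resolution is circulated on 17 February 2019), so 11 April 2019 through 22 April 2019; done 15 April 2019, which is between those dates.
Step 3: 14 days after 3 May 2019 (end of the 18-day review period, which began when notice of the special meeting is given on 15 April 2019) is 17 May 2019; not done until 24 May 2019, 7 days after the deadline.
Later steps need not be reached.

Step 3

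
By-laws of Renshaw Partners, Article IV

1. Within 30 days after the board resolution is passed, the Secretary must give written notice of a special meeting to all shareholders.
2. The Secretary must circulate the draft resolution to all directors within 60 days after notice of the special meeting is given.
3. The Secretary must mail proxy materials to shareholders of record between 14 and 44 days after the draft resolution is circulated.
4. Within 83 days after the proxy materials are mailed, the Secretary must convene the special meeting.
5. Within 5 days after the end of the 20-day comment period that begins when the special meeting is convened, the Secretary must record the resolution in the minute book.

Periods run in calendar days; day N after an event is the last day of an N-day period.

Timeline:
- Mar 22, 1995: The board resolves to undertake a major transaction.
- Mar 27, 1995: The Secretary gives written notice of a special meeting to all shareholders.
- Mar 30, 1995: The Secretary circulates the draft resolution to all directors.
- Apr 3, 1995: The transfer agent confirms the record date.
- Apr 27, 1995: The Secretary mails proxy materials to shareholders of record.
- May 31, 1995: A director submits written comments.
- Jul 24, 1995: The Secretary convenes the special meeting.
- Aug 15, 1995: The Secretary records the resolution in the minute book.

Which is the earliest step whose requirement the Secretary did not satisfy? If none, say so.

Step 1 — counting 30 days from Mar 22, 1995 (when the board resolution is passed) gives a deadline of Apr 21, 1995; completed Mar 27, 1995, before the deadline.
Step 2 — counting 60 days from Mar 27, 1995 (when notice of the special meeting is given) gives a deadline of May 26, 1995; Mar 30, 1995 is within that limit.
Step 3 — 14 and 44 days from Mar 30, 1995 (when the draft resolution is circulated) are Apr 13, 1995 and May 13, 1995 respectively; Apr 27, 1995 falls inside that range.
Step 4 — counting 83 days from Apr 27, 1995 (when the proxy materials are mailed) gives a deadline of Jul 19, 1995; Jul 24, 1995 misses that deadline by 5 days.
That is the first point of non-compliance.

Step 4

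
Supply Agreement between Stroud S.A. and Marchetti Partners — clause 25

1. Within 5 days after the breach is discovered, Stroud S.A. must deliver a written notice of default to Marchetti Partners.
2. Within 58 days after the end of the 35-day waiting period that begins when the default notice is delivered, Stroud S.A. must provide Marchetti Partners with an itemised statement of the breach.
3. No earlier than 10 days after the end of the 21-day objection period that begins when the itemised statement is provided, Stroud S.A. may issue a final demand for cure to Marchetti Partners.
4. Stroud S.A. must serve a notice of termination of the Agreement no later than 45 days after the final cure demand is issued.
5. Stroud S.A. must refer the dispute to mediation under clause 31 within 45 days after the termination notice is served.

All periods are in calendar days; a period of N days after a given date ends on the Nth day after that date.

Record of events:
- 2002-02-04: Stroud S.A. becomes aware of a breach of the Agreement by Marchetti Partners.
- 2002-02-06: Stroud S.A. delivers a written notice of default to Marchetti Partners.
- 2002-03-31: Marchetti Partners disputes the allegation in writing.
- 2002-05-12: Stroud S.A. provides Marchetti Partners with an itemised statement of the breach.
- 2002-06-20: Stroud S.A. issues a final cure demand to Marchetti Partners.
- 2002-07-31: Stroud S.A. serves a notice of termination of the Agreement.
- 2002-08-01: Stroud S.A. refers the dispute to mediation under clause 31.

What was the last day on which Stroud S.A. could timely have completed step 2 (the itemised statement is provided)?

2002-05-10

The default notice is delivered on 2002-02-06; the 35-day waiting period therefore ends 2002-03-13, and step 2 runs from that date. 58 days after 2002-03-13 is 2002-05-10.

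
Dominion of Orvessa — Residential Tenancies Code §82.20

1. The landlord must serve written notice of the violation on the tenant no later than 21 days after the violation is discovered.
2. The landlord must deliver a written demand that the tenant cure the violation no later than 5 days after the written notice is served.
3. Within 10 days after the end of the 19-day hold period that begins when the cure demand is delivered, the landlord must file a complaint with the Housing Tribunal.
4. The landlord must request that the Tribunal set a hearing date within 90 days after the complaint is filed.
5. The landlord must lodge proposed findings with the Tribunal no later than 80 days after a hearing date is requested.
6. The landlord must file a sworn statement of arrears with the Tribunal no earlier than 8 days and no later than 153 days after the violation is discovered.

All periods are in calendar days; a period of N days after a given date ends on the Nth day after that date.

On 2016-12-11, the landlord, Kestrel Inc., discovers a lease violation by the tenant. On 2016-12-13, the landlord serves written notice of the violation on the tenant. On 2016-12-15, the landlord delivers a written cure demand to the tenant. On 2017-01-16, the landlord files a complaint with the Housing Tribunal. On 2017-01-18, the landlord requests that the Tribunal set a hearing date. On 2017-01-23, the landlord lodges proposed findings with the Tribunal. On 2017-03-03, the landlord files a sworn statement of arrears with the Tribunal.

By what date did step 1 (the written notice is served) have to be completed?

Step 1 runs from 2016-12-11, when the violation is discovered. 21 days after 2016-12-11 is 2017-01-01.

2017-01-01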